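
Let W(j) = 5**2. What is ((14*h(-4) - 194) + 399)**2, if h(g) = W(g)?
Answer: 308025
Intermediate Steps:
W(j) = 25
h(g) = 25
((14*h(-4) - 194) + 399)**2 = ((14*25 - 194) + 399)**2 = ((350 - 194) + 399)**2 = (156 + 399)**2 = 555**2 = 308025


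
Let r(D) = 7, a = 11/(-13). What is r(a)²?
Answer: 49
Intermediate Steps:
a = -11/13 (a = 11*(-1/13) = -11/13 ≈ -0.84615)
r(a)² = 7² = 49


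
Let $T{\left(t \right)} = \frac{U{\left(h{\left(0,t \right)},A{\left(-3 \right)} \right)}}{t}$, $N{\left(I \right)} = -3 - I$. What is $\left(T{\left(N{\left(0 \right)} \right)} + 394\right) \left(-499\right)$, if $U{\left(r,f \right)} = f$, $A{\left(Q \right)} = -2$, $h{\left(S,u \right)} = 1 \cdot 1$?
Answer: $- \frac{590816}{3} \approx -1.9694 \cdot 10^{5}$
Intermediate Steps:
$h{\left(S,u \right)} = 1$
$T{\left(t \right)} = - \frac{2}{t}$
$\left(T{\left(N{\left(0 \right)} \right)} + 394\right) \left(-499\right) = \left(- \frac{2}{-3 - 0} + 394\right) \left(-499\right) = \left(- \frac{2}{-3 + 0} + 394\right) \left(-499\right) = \left(- \frac{2}{-3} + 394\right) \left(-499\right) = \left(\left(-2\right) \left(- \frac{1}{3}\right) + 394\right) \left(-499\right) = \left(\frac{2}{3} + 394\right) \left(-499\right) = \frac{1184}{3} \left(-499\right) = - \frac{590816}{3}$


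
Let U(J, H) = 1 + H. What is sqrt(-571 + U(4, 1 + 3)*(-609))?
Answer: 4*I*sqrt(226) ≈ 60.133*I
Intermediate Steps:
sqrt(-571 + U(4, 1 + 3)*(-609)) = sqrt(-571 + (1 + (1 + 3))*(-609)) = sqrt(-571 + (1 + 4)*(-609)) = sqrt(-571 + 5*(-609)) = sqrt(-571 - 3045) = sqrt(-3616) = 4*I*sqrt(226)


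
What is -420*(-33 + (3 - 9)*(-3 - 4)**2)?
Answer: 137340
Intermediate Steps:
-420*(-33 + (3 - 9)*(-3 - 4)**2) = -420*(-33 - 6*(-7)**2) = -420*(-33 - 6*49) = -420*(-33 - 294) = -420*(-327) = 137340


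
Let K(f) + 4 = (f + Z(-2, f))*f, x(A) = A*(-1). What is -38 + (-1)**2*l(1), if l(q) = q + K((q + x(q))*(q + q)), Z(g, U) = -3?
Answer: -41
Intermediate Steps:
x(A) = -A
K(f) = -4 + f*(-3 + f) (K(f) = -4 + (f - 3)*f = -4 + (-3 + f)*f = -4 + f*(-3 + f))
l(q) = -4 + q (l(q) = q + (-4 + ((q - q)*(q + q))**2 - 3*(q - q)*(q + q)) = q + (-4 + (0*(2*q))**2 - 0*2*q) = q + (-4 + 0**2 - 3*0) = q + (-4 + 0 + 0) = q - 4 = -4 + q)
-38 + (-1)**2*l(1) = -38 + (-1)**2*(-4 + 1) = -38 + 1*(-3) = -38 - 3 = -41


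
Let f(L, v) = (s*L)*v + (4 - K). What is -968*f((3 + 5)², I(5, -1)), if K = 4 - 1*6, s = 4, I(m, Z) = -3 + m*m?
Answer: -5457584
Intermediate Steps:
I(m, Z) = -3 + m²
K = -2 (K = 4 - 6 = -2)
f(L, v) = 6 + 4*L*v (f(L, v) = (4*L)*v + (4 - 1*(-2)) = 4*L*v + (4 + 2) = 4*L*v + 6 = 6 + 4*L*v)
-968*f((3 + 5)², I(5, -1)) = -968*(6 + 4*(3 + 5)²*(-3 + 5²)) = -968*(6 + 4*8²*(-3 + 25)) = -968*(6 + 4*64*22) = -968*(6 + 5632) = -968*5638 = -5457584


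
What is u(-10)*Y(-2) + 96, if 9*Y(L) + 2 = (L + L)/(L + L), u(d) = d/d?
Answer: 863/9 ≈ 95.889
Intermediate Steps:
u(d) = 1
Y(L) = -⅑ (Y(L) = -2/9 + ((L + L)/(L + L))/9 = -2/9 + ((2*L)/((2*L)))/9 = -2/9 + ((2*L)*(1/(2*L)))/9 = -2/9 + (⅑)*1 = -2/9 + ⅑ = -⅑)
u(-10)*Y(-2) + 96 = 1*(-⅑) + 96 = -⅑ + 96 = 863/9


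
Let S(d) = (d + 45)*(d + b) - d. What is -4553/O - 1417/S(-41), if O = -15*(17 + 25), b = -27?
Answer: 92593/6930 ≈ 13.361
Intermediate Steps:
O = -630 (O = -15*42 = -630)
S(d) = -d + (-27 + d)*(45 + d) (S(d) = (d + 45)*(d - 27) - d = (45 + d)*(-27 + d) - d = (-27 + d)*(45 + d) - d = -d + (-27 + d)*(45 + d))
-4553/O - 1417/S(-41) = -4553/(-630) - 1417/(-1215 + (-41)² + 17*(-41)) = -4553*(-1/630) - 1417/(-1215 + 1681 - 697) = 4553/630 - 1417/(-231) = 4553/630 - 1417*(-1/231) = 4553/630 + 1417/231 = 92593/6930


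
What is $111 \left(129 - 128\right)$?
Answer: $111$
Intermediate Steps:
$111 \left(129 - 128\right) = 111 \cdot 1 = 111$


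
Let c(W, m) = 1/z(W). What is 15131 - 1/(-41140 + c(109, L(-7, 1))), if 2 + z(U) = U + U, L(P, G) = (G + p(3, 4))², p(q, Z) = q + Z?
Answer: 134457682525/8886239 ≈ 15131.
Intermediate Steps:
p(q, Z) = Z + q
L(P, G) = (7 + G)² (L(P, G) = (G + (4 + 3))² = (G + 7)² = (7 + G)²)
z(U) = -2 + 2*U (z(U) = -2 + (U + U) = -2 + 2*U)
c(W, m) = 1/(-2 + 2*W)
15131 - 1/(-41140 + c(109, L(-7, 1))) = 15131 - 1/(-41140 + 1/(2*(-1 + 109))) = 15131 - 1/(-41140 + (½)/108) = 15131 - 1/(-41140 + (½)*(1/108)) = 15131 - 1/(-41140 + 1/216) = 15131 - 1/(-8886239/216) = 15131 - 1*(-216/8886239) = 15131 + 216/8886239 = 134457682525/8886239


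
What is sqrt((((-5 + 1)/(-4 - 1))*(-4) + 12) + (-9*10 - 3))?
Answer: I*sqrt(2105)/5 ≈ 9.1761*I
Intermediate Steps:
sqrt((((-5 + 1)/(-4 - 1))*(-4) + 12) + (-9*10 - 3)) = sqrt((-4/(-5)*(-4) + 12) + (-90 - 3)) = sqrt((-4*(-1/5)*(-4) + 12) - 93) = sqrt(((4/5)*(-4) + 12) - 93) = sqrt((-16/5 + 12) - 93) = sqrt(44/5 - 93) = sqrt(-421/5) = I*sqrt(2105)/5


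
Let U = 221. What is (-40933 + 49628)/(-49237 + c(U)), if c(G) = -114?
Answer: -8695/49351 ≈ -0.17619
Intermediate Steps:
(-40933 + 49628)/(-49237 + c(U)) = (-40933 + 49628)/(-49237 - 114) = 8695/(-49351) = 8695*(-1/49351) = -8695/49351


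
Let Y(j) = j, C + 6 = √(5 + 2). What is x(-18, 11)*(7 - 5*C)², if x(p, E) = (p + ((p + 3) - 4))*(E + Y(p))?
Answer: 399896 - 95830*√7 ≈ 1.4635e+5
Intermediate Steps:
C = -6 + √7 (C = -6 + √(5 + 2) = -6 + √7 ≈ -3.3542)
x(p, E) = (-1 + 2*p)*(E + p) (x(p, E) = (p + ((p + 3) - 4))*(E + p) = (p + ((3 + p) - 4))*(E + p) = (p + (-1 + p))*(E + p) = (-1 + 2*p)*(E + p))
x(-18, 11)*(7 - 5*C)² = (-1*11 - 1*(-18) + 2*(-18)² + 2*11*(-18))*(7 - 5*(-6 + √7))² = (-11 + 18 + 2*324 - 396)*(7 + (30 - 5*√7))² = (-11 + 18 + 648 - 396)*(37 - 5*√7)² = 259*(37 - 5*√7)²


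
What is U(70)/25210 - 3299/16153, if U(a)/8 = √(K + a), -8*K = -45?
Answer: -3299/16153 + 11*√10/12605 ≈ -0.20147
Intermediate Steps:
K = 45/8 (K = -⅛*(-45) = 45/8 ≈ 5.6250)
U(a) = 8*√(45/8 + a)
U(70)/25210 - 3299/16153 = (2*√(90 + 16*70))/25210 - 3299/16153 = (2*√(90 + 1120))*(1/25210) - 3299*1/16153 = (2*√1210)*(1/25210) - 3299/16153 = (2*(11*√10))*(1/25210) - 3299/16153 = (22*√10)*(1/25210) - 3299/16153 = 11*√10/12605 - 3299/16153 = -3299/16153 + 11*√10/12605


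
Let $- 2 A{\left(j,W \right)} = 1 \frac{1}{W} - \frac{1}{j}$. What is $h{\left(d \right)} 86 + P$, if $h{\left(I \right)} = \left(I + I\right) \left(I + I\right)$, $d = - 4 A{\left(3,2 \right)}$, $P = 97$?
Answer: $\frac{1217}{9} \approx 135.22$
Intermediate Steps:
$A{\left(j,W \right)} = \frac{1}{2 j} - \frac{1}{2 W}$ ($A{\left(j,W \right)} = - \frac{1 \frac{1}{W} - \frac{1}{j}}{2} = - \frac{\frac{1}{W} - \frac{1}{j}}{2} = \frac{1}{2 j} - \frac{1}{2 W}$)
$d = \frac{1}{3}$ ($d = - 4 \frac{2 - 3}{2 \cdot 2 \cdot 3} = - 4 \cdot \frac{1}{2} \cdot \frac{1}{2} \cdot \frac{1}{3} \left(2 - 3\right) = - 4 \cdot \frac{1}{2} \cdot \frac{1}{2} \cdot \frac{1}{3} \left(-1\right) = \left(-4\right) \left(- \frac{1}{12}\right) = \frac{1}{3} \approx 0.33333$)
$h{\left(I \right)} = 4 I^{2}$ ($h{\left(I \right)} = 2 I 2 I = 4 I^{2}$)
$h{\left(d \right)} 86 + P = \frac{4}{9} \cdot 86 + 97 = \frac{344}{9} + 97 = \frac{1217}{9}$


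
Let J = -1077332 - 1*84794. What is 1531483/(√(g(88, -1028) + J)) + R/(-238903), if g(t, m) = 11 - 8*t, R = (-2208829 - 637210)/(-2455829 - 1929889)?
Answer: -406577/149680169622 - 1531483*I*√23731/166117 ≈ -2.7163e-6 - 1420.2*I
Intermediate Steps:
R = 2846039/4385718 (R = -2846039/(-4385718) = -2846039*(-1/4385718) = 2846039/4385718 ≈ 0.64893)
J = -1162126 (J = -1077332 - 84794 = -1162126)
1531483/(√(g(88, -1028) + J)) + R/(-238903) = 1531483/(√((11 - 8*88) - 1162126)) + (2846039/4385718)/(-238903) = 1531483/(√((11 - 704) - 1162126)) + (2846039/4385718)*(-1/238903) = 1531483/(√(-693 - 1162126)) - 406577/149680169622 = 1531483/(√(-1162819)) - 406577/149680169622 = 1531483/((7*I*√23731)) - 406577/149680169622 = 1531483*(-I*√23731/166117) - 406577/149680169622 = -1531483*I*√23731/166117 - 406577/149680169622 = -406577/149680169622 - 1531483*I*√23731/166117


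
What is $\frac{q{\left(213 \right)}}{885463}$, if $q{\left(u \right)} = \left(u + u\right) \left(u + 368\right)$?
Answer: $\frac{247506}{885463} \approx 0.27952$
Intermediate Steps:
$q{\left(u \right)} = 2 u \left(368 + u\right)$
$\frac{q{\left(213 \right)}}{885463} = \frac{2 \cdot 213 \left(368 + 213\right)}{885463} = 2 \cdot 213 \cdot 581 \cdot \frac{1}{885463} = 247506 \cdot \frac{1}{885463} = \frac{247506}{885463}$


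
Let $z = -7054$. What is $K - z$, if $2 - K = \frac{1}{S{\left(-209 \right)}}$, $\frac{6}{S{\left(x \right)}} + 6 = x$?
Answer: $\frac{42551}{6} \approx 7091.8$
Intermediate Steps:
$S{\left(x \right)} = \frac{6}{-6 + x}$
$K = \frac{227}{6}$ ($K = 2 - \frac{1}{6 \frac{1}{-6 - 209}} = 2 - \frac{1}{6 \frac{1}{-215}} = 2 - \frac{1}{6 \left(- \frac{1}{215}\right)} = 2 - \frac{1}{- \frac{6}{215}} = 2 - - \frac{215}{6} = 2 + \frac{215}{6} = \frac{227}{6} \approx 37.833$)
$K - z = \frac{227}{6} - -7054 = \frac{227}{6} + 7054 = \frac{42551}{6}$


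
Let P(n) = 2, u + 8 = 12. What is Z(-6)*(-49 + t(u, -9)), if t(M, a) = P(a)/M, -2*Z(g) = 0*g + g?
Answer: -291/2 ≈ -145.50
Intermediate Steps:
u = 4 (u = -8 + 12 = 4)
Z(g) = -g/2 (Z(g) = -(0*g + g)/2 = -(0 + g)/2 = -g/2)
t(M, a) = 2/M
Z(-6)*(-49 + t(u, -9)) = (-½*(-6))*(-49 + 2/4) = 3*(-49 + 2*(¼)) = 3*(-49 + ½) = 3*(-97/2) = -291/2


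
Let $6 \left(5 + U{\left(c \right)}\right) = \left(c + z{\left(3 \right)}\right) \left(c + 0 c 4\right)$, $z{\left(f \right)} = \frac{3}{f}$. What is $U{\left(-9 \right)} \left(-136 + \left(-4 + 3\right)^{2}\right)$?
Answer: $-945$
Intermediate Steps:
$U{\left(c \right)} = -5 + \frac{c \left(1 + c\right)}{6}$ ($U{\left(c \right)} = -5 + \frac{\left(c + \frac{3}{3}\right) \left(c + 0 c 4\right)}{6} = -5 + \frac{\left(c + 3 \cdot \frac{1}{3}\right) \left(c + 0 \cdot 4\right)}{6} = -5 + \frac{\left(c + 1\right) \left(c + 0\right)}{6} = -5 + \frac{\left(1 + c\right) c}{6} = -5 + \frac{c \left(1 + c\right)}{6}$)
$U{\left(-9 \right)} \left(-136 + \left(-4 + 3\right)^{2}\right) = \left(-5 + \frac{1}{6} \left(-9\right) + \frac{\left(-9\right)^{2}}{6}\right) \left(-136 + \left(-4 + 3\right)^{2}\right) = \left(-5 - \frac{3}{2} + \frac{1}{6} \cdot 81\right) \left(-136 + \left(-1\right)^{2}\right) = \left(-5 - \frac{3}{2} + \frac{27}{2}\right) \left(-136 + 1\right) = 7 \left(-135\right) = -945$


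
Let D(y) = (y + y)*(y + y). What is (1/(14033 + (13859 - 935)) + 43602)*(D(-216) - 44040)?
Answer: 167590255733160/26957 ≈ 6.2169e+9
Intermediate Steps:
D(y) = 4*y² (D(y) = (2*y)*(2*y) = 4*y²)
(1/(14033 + (13859 - 935)) + 43602)*(D(-216) - 44040) = (1/(14033 + (13859 - 935)) + 43602)*(4*(-216)² - 44040) = (1/(14033 + 12924) + 43602)*(4*46656 - 44040) = (1/26957 + 43602)*(186624 - 44040) = (1/26957 + 43602)*142584 = (1175379115/26957)*142584 = 167590255733160/26957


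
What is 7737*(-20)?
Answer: -154740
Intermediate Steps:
7737*(-20) = -154740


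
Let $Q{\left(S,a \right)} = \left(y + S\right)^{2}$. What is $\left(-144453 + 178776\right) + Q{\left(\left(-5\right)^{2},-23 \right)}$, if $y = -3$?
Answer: $34807$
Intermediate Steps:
$Q{\left(S,a \right)} = \left(-3 + S\right)^{2}$
$\left(-144453 + 178776\right) + Q{\left(\left(-5\right)^{2},-23 \right)} = \left(-144453 + 178776\right) + \left(-3 + \left(-5\right)^{2}\right)^{2} = 34323 + \left(-3 + 25\right)^{2} = 34323 + 22^{2} = 34323 + 484 = 34807$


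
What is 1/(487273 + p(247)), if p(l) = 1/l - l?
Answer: 247/120295423 ≈ 2.0533e-6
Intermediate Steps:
1/(487273 + p(247)) = 1/(487273 + (1/247 - 1*247)) = 1/(487273 + (1/247 - 247)) = 1/(487273 - 61008/247) = 1/(120295423/247) = 247/120295423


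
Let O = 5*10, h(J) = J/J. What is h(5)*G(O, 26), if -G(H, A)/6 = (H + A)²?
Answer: -34656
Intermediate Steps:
h(J) = 1
O = 50
G(H, A) = -6*(A + H)² (G(H, A) = -6*(H + A)² = -6*(A + H)²)
h(5)*G(O, 26) = 1*(-6*(26 + 50)²) = 1*(-6*76²) = 1*(-6*5776) = 1*(-34656) = -34656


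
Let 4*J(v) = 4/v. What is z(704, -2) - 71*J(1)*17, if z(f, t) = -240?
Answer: -1447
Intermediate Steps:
J(v) = 1/v (J(v) = (4/v)/4 = 1/v)
z(704, -2) - 71*J(1)*17 = -240 - 71/1*17 = -240 - 71*1*17 = -240 - 71*17 = -240 - 1207 = -1447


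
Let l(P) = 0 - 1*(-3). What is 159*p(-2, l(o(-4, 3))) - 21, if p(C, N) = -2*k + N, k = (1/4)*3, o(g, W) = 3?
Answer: 435/2 ≈ 217.50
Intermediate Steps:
k = ¾ (k = (1*(¼))*3 = (¼)*3 = ¾ ≈ 0.75000)
l(P) = 3 (l(P) = 0 + 3 = 3)
p(C, N) = -3/2 + N (p(C, N) = -2*¾ + N = -3/2 + N)
159*p(-2, l(o(-4, 3))) - 21 = 159*(-3/2 + 3) - 21 = 159*(3/2) - 21 = 477/2 - 21 = 435/2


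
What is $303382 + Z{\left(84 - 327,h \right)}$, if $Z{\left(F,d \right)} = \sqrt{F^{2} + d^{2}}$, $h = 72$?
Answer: $303382 + 9 \sqrt{793} \approx 3.0364 \cdot 10^{5}$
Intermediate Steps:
$303382 + Z{\left(84 - 327,h \right)} = 303382 + \sqrt{\left(84 - 327\right)^{2} + 72^{2}} = 303382 + \sqrt{\left(84 - 327\right)^{2} + 5184} = 303382 + \sqrt{\left(-243\right)^{2} + 5184} = 303382 + \sqrt{59049 + 5184} = 303382 + \sqrt{64233} = 303382 + 9 \sqrt{793}$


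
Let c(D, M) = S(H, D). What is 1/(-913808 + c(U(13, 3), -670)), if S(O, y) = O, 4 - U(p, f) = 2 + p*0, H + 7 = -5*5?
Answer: -1/913840 ≈ -1.0943e-6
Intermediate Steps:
H = -32 (H = -7 - 5*5 = -7 - 25 = -32)
U(p, f) = 2 (U(p, f) = 4 - (2 + p*0) = 4 - (2 + 0) = 4 - 1*2 = 4 - 2 = 2)
c(D, M) = -32
1/(-913808 + c(U(13, 3), -670)) = 1/(-913808 - 32) = 1/(-913840) = -1/913840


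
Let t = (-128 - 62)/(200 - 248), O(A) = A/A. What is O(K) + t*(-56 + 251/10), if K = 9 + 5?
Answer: -1941/16 ≈ -121.31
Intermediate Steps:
K = 14
O(A) = 1
t = 95/24 (t = -190/(-48) = -190*(-1/48) = 95/24 ≈ 3.9583)
O(K) + t*(-56 + 251/10) = 1 + 95*(-56 + 251/10)/24 = 1 + (95/24)*(-309/10) = 1 - 1957/16 = -1941/16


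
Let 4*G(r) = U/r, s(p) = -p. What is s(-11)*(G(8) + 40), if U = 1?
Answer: 14091/32 ≈ 440.34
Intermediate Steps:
G(r) = 1/(4*r) (G(r) = (1/r)/4 = 1/(4*r))
s(-11)*(G(8) + 40) = (-1*(-11))*((¼)/8 + 40) = 11*((¼)*(⅛) + 40) = 11*(1/32 + 40) = 11*(1281/32) = 14091/32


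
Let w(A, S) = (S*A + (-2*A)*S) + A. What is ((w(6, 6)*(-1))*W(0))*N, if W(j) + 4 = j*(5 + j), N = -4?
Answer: 480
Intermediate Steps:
w(A, S) = A - A*S (w(A, S) = (A*S - 2*A*S) + A = -A*S + A = A - A*S)
W(j) = -4 + j*(5 + j)
((w(6, 6)*(-1))*W(0))*N = (((6*(1 - 1*6))*(-1))*(-4 + 0² + 5*0))*(-4) = (((6*(1 - 6))*(-1))*(-4 + 0 + 0))*(-4) = (((6*(-5))*(-1))*(-4))*(-4) = (-30*(-1)*(-4))*(-4) = (30*(-4))*(-4) = -120*(-4) = 480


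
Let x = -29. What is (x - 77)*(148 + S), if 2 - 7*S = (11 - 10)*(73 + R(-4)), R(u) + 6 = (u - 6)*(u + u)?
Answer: -94446/7 ≈ -13492.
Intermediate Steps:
R(u) = -6 + 2*u*(-6 + u) (R(u) = -6 + (u - 6)*(u + u) = -6 + (-6 + u)*(2*u) = -6 + 2*u*(-6 + u))
S = -145/7 (S = 2/7 - (11 - 10)*(73 + (-6 - 12*(-4) + 2*(-4)²))/7 = 2/7 - (73 + (-6 + 48 + 2*16))/7 = 2/7 - (73 + (-6 + 48 + 32))/7 = 2/7 - (73 + 74)/7 = 2/7 - 147/7 = 2/7 - ⅐*147 = 2/7 - 21 = -145/7 ≈ -20.714)
(x - 77)*(148 + S) = (-29 - 77)*(148 - 145/7) = -106*891/7 = -94446/7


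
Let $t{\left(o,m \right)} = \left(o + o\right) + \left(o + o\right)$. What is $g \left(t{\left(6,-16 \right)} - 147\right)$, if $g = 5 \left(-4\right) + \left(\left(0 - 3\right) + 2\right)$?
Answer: $2583$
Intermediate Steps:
$t{\left(o,m \right)} = 4 o$ ($t{\left(o,m \right)} = 2 o + 2 o = 4 o$)
$g = -21$ ($g = -20 + \left(-3 + 2\right) = -20 - 1 = -21$)
$g \left(t{\left(6,-16 \right)} - 147\right) = - 21 \left(4 \cdot 6 - 147\right) = - 21 \left(24 - 147\right) = \left(-21\right) \left(-123\right) = 2583$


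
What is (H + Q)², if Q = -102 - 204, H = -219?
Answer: 275625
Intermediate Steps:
Q = -306
(H + Q)² = (-219 - 306)² = (-525)² = 275625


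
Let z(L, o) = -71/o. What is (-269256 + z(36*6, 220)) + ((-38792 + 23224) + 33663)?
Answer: -55255491/220 ≈ -2.5116e+5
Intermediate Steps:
(-269256 + z(36*6, 220)) + ((-38792 + 23224) + 33663) = (-269256 - 71/220) + ((-38792 + 23224) + 33663) = (-269256 - 71*1/220) + (-15568 + 33663) = (-269256 - 71/220) + 18095 = -59236391/220 + 18095 = -55255491/220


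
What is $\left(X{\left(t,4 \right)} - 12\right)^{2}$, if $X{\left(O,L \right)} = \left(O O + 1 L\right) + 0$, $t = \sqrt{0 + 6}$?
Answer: $4$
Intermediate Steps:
$t = \sqrt{6} \approx 2.4495$
$X{\left(O,L \right)} = L + O^{2}$ ($X{\left(O,L \right)} = \left(O^{2} + L\right) + 0 = \left(L + O^{2}\right) + 0 = L + O^{2}$)
$\left(X{\left(t,4 \right)} - 12\right)^{2} = \left(\left(4 + \left(\sqrt{6}\right)^{2}\right) - 12\right)^{2} = \left(\left(4 + 6\right) - 12\right)^{2} = \left(10 - 12\right)^{2} = \left(-2\right)^{2} = 4$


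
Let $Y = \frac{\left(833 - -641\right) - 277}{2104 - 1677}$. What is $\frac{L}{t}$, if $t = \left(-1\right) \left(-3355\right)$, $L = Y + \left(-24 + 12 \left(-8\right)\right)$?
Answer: $- \frac{7149}{204655} \approx -0.034932$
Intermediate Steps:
$Y = \frac{171}{61}$ ($Y = \frac{\left(833 + 641\right) - 277}{427} = \left(1474 - 277\right) \frac{1}{427} = 1197 \cdot \frac{1}{427} = \frac{171}{61} \approx 2.8033$)
$L = - \frac{7149}{61}$ ($L = \frac{171}{61} + \left(-24 + 12 \left(-8\right)\right) = \frac{171}{61} - 120 = - \frac{7149}{61} \approx -117.2$)
$t = 3355$
$\frac{L}{t} = - \frac{7149}{61 \cdot 3355} = \left(- \frac{7149}{61}\right) \frac{1}{3355} = - \frac{7149}{204655}$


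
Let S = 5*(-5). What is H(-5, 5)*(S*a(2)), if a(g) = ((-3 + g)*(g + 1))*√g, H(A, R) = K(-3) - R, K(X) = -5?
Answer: -750*√2 ≈ -1060.7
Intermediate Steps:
S = -25
H(A, R) = -5 - R
a(g) = √g*(1 + g)*(-3 + g) (a(g) = ((-3 + g)*(1 + g))*√g = ((1 + g)*(-3 + g))*√g = √g*(1 + g)*(-3 + g))
H(-5, 5)*(S*a(2)) = (-5 - 1*5)*(-25*√2*(-3 + 2² - 2*2)) = (-5 - 5)*(-25*√2*(-3 + 4 - 4)) = -(-250)*√2*(-3) = -(-250)*(-3*√2) = -750*√2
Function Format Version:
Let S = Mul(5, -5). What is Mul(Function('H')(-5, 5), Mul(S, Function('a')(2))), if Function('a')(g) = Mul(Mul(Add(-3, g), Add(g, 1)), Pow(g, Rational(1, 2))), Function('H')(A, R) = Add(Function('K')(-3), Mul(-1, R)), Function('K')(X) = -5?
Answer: Mul(-750, Pow(2, Rational(1, 2))) ≈ -1060.7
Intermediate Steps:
S = -25
Function('H')(A, R) = Add(-5, Mul(-1, R))
Function('a')(g) = Mul(Pow(g, Rational(1, 2)), Add(1, g), Add(-3, g)) (Function('a')(g) = Mul(Mul(Add(-3, g), Add(1, g)), Pow(g, Rational(1, 2))) = Mul(Mul(Add(1, g), Add(-3, g)), Pow(g, Rational(1, 2))) = Mul(Pow(g, Rational(1, 2)), Add(1, g), Add(-3, g)))
Mul(Function('H')(-5, 5), Mul(S, Function('a')(2))) = Mul(Add(-5, Mul(-1, 5)), Mul(-25, Mul(Pow(2, Rational(1, 2)), Add(-3, Pow(2, 2), Mul(-2, 2))))) = Mul(Add(-5, -5), Mul(-25, Mul(Pow(2, Rational(1, 2)), Add(-3, 4, -4)))) = Mul(-10, Mul(-25, Mul(Pow(2, Rational(1, 2)), -3))) = Mul(-10, Mul(-25, Mul(-3, Pow(2, Rational(1, 2))))) = Mul(-10, Mul(75, Pow(2, Rational(1, 2)))) = Mul(-750, Pow(2, Rational(1, 2)))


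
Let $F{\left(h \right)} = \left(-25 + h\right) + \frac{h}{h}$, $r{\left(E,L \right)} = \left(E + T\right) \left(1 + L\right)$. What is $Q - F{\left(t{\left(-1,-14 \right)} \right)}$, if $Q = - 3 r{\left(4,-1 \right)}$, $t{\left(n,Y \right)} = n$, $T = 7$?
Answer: $25$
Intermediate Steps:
$r{\left(E,L \right)} = \left(1 + L\right) \left(7 + E\right)$ ($r{\left(E,L \right)} = \left(E + 7\right) \left(1 + L\right) = \left(7 + E\right) \left(1 + L\right) = \left(1 + L\right) \left(7 + E\right)$)
$F{\left(h \right)} = -24 + h$ ($F{\left(h \right)} = \left(-25 + h\right) + 1 = -24 + h$)
$Q = 0$ ($Q = - 3 \left(7 + 4 + 7 \left(-1\right) + 4 \left(-1\right)\right) = - 3 \left(7 + 4 - 7 - 4\right) = \left(-3\right) 0 = 0$)
$Q - F{\left(t{\left(-1,-14 \right)} \right)} = 0 - \left(-24 - 1\right) = 0 - -25 = 0 + 25 = 25$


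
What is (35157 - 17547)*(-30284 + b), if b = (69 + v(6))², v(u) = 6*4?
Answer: -380992350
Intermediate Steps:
v(u) = 24
b = 8649 (b = (69 + 24)² = 93² = 8649)
(35157 - 17547)*(-30284 + b) = (35157 - 17547)*(-30284 + 8649) = 17610*(-21635) = -380992350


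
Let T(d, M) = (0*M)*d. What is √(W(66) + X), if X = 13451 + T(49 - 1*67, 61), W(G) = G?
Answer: √13517 ≈ 116.26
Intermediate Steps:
T(d, M) = 0 (T(d, M) = 0*d = 0)
X = 13451 (X = 13451 + 0 = 13451)
√(W(66) + X) = √(66 + 13451) = √13517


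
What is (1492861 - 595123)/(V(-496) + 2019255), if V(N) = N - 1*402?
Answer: 897738/2018357 ≈ 0.44479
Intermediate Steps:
V(N) = -402 + N (V(N) = N - 402 = -402 + N)
(1492861 - 595123)/(V(-496) + 2019255) = (1492861 - 595123)/((-402 - 496) + 2019255) = 897738/(-898 + 2019255) = 897738/2018357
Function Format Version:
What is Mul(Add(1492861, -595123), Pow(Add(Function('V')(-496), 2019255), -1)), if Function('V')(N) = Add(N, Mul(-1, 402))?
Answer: Rational(897738, 2018357) ≈ 0.44479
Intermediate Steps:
Function('V')(N) = Add(-402, N) (Function('V')(N) = Add(N, -402) = Add(-402, N))
Mul(Add(1492861, -595123), Pow(Add(Function('V')(-496), 2019255), -1)) = Mul(Add(1492861, -595123), Pow(Add(Add(-402, -496), 2019255), -1)) = Mul(897738, Pow(Add(-898, 2019255), -1)) = Mul(897738, Pow(2018357, -1)) = Mul(897738, Rational(1, 2018357)) = Rational(897738, 2018357)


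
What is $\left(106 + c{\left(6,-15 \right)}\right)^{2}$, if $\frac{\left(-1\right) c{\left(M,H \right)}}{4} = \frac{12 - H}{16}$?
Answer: $\frac{157609}{16} \approx 9850.6$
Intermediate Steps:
$c{\left(M,H \right)} = -3 + \frac{H}{4}$ ($c{\left(M,H \right)} = - 4 \frac{12 - H}{16} = - 4 \left(12 - H\right) \frac{1}{16} = - 4 \left(\frac{3}{4} - \frac{H}{16}\right) = -3 + \frac{H}{4}$)
$\left(106 + c{\left(6,-15 \right)}\right)^{2} = \left(106 + \left(-3 + \frac{1}{4} \left(-15\right)\right)\right)^{2} = \left(106 - \frac{27}{4}\right)^{2} = \left(\frac{397}{4}\right)^{2} = \frac{157609}{16}$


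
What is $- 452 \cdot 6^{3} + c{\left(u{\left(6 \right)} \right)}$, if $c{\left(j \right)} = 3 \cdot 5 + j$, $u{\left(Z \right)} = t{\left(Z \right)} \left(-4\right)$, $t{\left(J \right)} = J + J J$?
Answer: $-97785$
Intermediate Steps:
$t{\left(J \right)} = J + J^{2}$
$u{\left(Z \right)} = - 4 Z \left(1 + Z\right)$ ($u{\left(Z \right)} = Z \left(1 + Z\right) \left(-4\right) = - 4 Z \left(1 + Z\right)$)
$c{\left(j \right)} = 15 + j$
$- 452 \cdot 6^{3} + c{\left(u{\left(6 \right)} \right)} = - 452 \cdot 6^{3} + \left(15 - 24 \left(1 + 6\right)\right) = \left(-452\right) 216 + \left(15 - 24 \cdot 7\right) = -97632 + \left(15 - 168\right) = -97632 - 153 = -97785$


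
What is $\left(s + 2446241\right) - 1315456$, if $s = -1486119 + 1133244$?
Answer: $777910$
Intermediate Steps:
$s = -352875$
$\left(s + 2446241\right) - 1315456 = \left(-352875 + 2446241\right) - 1315456 = 2093366 - 1315456 = 777910$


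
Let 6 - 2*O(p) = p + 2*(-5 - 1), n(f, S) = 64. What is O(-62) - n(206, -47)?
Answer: -24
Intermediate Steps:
O(p) = 9 - p/2 (O(p) = 3 - (p + 2*(-5 - 1))/2 = 3 - (p + 2*(-6))/2 = 3 - (p - 12)/2 = 3 - (-12 + p)/2 = 3 + (6 - p/2) = 9 - p/2)
O(-62) - n(206, -47) = (9 - ½*(-62)) - 1*64 = (9 + 31) - 64 = 40 - 64 = -24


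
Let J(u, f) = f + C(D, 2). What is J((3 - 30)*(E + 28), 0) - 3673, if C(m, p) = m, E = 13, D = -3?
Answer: -3676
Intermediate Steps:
J(u, f) = -3 + f (J(u, f) = f - 3 = -3 + f)
J((3 - 30)*(E + 28), 0) - 3673 = (-3 + 0) - 3673 = -3 - 3673 = -3676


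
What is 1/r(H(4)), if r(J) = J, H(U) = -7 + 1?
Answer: -⅙ ≈ -0.16667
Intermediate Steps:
H(U) = -6
1/r(H(4)) = 1/(-6) = -⅙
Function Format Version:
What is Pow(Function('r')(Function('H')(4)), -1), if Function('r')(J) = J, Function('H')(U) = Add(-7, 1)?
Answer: Rational(-1, 6) ≈ -0.16667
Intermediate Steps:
Function('H')(U) = -6
Pow(Function('r')(Function('H')(4)), -1) = Pow(-6, -1) = Rational(-1, 6)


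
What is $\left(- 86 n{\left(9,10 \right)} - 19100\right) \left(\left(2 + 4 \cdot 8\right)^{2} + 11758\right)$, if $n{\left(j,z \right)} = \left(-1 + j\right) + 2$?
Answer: $-257763440$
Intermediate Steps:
$n{\left(j,z \right)} = 1 + j$
$\left(- 86 n{\left(9,10 \right)} - 19100\right) \left(\left(2 + 4 \cdot 8\right)^{2} + 11758\right) = \left(- 86 \left(1 + 9\right) - 19100\right) \left(\left(2 + 4 \cdot 8\right)^{2} + 11758\right) = \left(\left(-86\right) 10 - 19100\right) \left(\left(2 + 32\right)^{2} + 11758\right) = \left(-860 - 19100\right) \left(34^{2} + 11758\right) = - 19960 \left(1156 + 11758\right) = \left(-19960\right) 12914 = -257763440$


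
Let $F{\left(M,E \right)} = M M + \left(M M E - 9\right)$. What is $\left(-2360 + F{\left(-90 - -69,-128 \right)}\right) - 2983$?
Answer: $-61359$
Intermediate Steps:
$F{\left(M,E \right)} = -9 + M^{2} + E M^{2}$ ($F{\left(M,E \right)} = M^{2} + \left(M^{2} E - 9\right) = M^{2} + \left(E M^{2} - 9\right) = M^{2} + \left(-9 + E M^{2}\right) = -9 + M^{2} + E M^{2}$)
$\left(-2360 + F{\left(-90 - -69,-128 \right)}\right) - 2983 = \left(-2360 - \left(9 + 127 \left(-90 - -69\right)^{2}\right)\right) - 2983 = \left(-2360 - \left(9 + 127 \left(-90 + 69\right)^{2}\right)\right) - 2983 = \left(-2360 - \left(9 + 56007\right)\right) - 2983 = \left(-2360 - 56016\right) - 2983 = -58376 - 2983 = -61359$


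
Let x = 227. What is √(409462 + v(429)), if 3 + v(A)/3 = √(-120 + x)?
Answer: √(409453 + 3*√107) ≈ 639.91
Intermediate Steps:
v(A) = -9 + 3*√107 (v(A) = -9 + 3*√(-120 + 227) = -9 + 3*√107)
√(409462 + v(429)) = √(409462 + (-9 + 3*√107)) = √(409453 + 3*√107)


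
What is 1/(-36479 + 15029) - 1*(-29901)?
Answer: 641376449/21450 ≈ 29901.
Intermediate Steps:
1/(-36479 + 15029) - 1*(-29901) = 1/(-21450) + 29901 = -1/21450 + 29901 = 641376449/21450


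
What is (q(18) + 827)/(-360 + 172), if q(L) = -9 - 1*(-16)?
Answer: -417/94 ≈ -4.4362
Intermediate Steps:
q(L) = 7 (q(L) = -9 + 16 = 7)
(q(18) + 827)/(-360 + 172) = (7 + 827)/(-360 + 172) = 834/(-188) = 834*(-1/188) = -417/94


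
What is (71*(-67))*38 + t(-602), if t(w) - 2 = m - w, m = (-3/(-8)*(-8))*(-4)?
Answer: -180150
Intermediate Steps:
m = 12 (m = (-3*(-1/8)*(-8))*(-4) = ((3/8)*(-8))*(-4) = -3*(-4) = 12)
t(w) = 14 - w (t(w) = 2 + (12 - w) = 14 - w)
(71*(-67))*38 + t(-602) = (71*(-67))*38 + (14 - 1*(-602)) = -4757*38 + (14 + 602) = -180766 + 616 = -180150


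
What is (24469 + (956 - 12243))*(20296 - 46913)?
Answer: -350865294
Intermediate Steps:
(24469 + (956 - 12243))*(20296 - 46913) = (24469 - 11287)*(-26617) = 13182*(-26617) = -350865294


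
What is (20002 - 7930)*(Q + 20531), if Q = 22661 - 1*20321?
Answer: 276098712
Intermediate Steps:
Q = 2340 (Q = 22661 - 20321 = 2340)
(20002 - 7930)*(Q + 20531) = (20002 - 7930)*(2340 + 20531) = 12072*22871 = 276098712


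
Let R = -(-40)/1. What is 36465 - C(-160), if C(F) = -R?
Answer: 36505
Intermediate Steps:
R = 40 (R = -(-40) = -8*(-5) = 40)
C(F) = -40 (C(F) = -1*40 = -40)
36465 - C(-160) = 36465 - 1*(-40) = 36465 + 40 = 36505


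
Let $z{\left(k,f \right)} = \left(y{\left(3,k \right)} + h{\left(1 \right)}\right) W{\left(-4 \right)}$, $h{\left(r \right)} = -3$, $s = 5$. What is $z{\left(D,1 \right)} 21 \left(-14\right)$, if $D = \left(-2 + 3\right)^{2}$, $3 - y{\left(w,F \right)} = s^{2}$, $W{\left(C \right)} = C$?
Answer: $-29400$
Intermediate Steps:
$y{\left(w,F \right)} = -22$ ($y{\left(w,F \right)} = 3 - 5^{2} = 3 - 25 = -22$)
$D = 1$ ($D = 1^{2} = 1$)
$z{\left(k,f \right)} = 100$ ($z{\left(k,f \right)} = \left(-22 - 3\right) \left(-4\right) = \left(-25\right) \left(-4\right) = 100$)
$z{\left(D,1 \right)} 21 \left(-14\right) = 100 \cdot 21 \left(-14\right) = 2100 \left(-14\right) = -29400$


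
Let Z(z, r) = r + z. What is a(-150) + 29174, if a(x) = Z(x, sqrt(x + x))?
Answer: 29024 + 10*I*sqrt(3) ≈ 29024.0 + 17.32*I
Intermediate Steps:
a(x) = x + sqrt(2)*sqrt(x) (a(x) = sqrt(x + x) + x = sqrt(2*x) + x = sqrt(2)*sqrt(x) + x = x + sqrt(2)*sqrt(x))
a(-150) + 29174 = (-150 + sqrt(2)*sqrt(-150)) + 29174 = (-150 + sqrt(2)*(5*I*sqrt(6))) + 29174 = (-150 + 10*I*sqrt(3)) + 29174 = 29024 + 10*I*sqrt(3)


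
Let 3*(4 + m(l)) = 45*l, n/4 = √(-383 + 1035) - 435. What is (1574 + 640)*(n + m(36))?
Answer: -2665656 + 17712*√163 ≈ -2.4395e+6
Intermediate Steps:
n = -1740 + 8*√163 (n = 4*(√(-383 + 1035) - 435) = 4*(√652 - 435) = 4*(2*√163 - 435) = 4*(-435 + 2*√163) = -1740 + 8*√163 ≈ -1637.9)
m(l) = -4 + 15*l (m(l) = -4 + (45*l)/3 = -4 + 15*l)
(1574 + 640)*(n + m(36)) = (1574 + 640)*((-1740 + 8*√163) + (-4 + 15*36)) = 2214*((-1740 + 8*√163) + (-4 + 540)) = 2214*((-1740 + 8*√163) + 536) = 2214*(-1204 + 8*√163) = -2665656 + 17712*√163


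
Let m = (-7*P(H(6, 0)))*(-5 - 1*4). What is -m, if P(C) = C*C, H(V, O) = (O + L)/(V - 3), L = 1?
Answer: -7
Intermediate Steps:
H(V, O) = (1 + O)/(-3 + V) (H(V, O) = (O + 1)/(V - 3) = (1 + O)/(-3 + V))
P(C) = C**2
m = 7 (m = (-7*(1 + 0)**2/(-3 + 6)**2)*(-5 - 1*4) = (-7*(1/3)**2)*(-5 - 4) = -7*((1/3)*1)**2*(-9) = -7*(1/3)**2*(-9) = -7*1/9*(-9) = -7/9*(-9) = 7)
-m = -1*7 = -7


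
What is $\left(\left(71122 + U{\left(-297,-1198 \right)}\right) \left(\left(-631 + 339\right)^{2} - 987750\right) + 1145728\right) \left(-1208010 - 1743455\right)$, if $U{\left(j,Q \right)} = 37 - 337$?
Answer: $188642052465324260$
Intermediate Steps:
$U{\left(j,Q \right)} = -300$ ($U{\left(j,Q \right)} = 37 - 337 = -300$)
$\left(\left(71122 + U{\left(-297,-1198 \right)}\right) \left(\left(-631 + 339\right)^{2} - 987750\right) + 1145728\right) \left(-1208010 - 1743455\right) = \left(\left(71122 - 300\right) \left(\left(-631 + 339\right)^{2} - 987750\right) + 1145728\right) \left(-1208010 - 1743455\right) = \left(70822 \left(\left(-292\right)^{2} - 987750\right) + 1145728\right) \left(-2951465\right) = \left(70822 \left(85264 - 987750\right) + 1145728\right) \left(-2951465\right) = \left(70822 \left(-902486\right) + 1145728\right) \left(-2951465\right) = \left(-63915863492 + 1145728\right) \left(-2951465\right) = \left(-63914717764\right) \left(-2951465\right) = 188642052465324260$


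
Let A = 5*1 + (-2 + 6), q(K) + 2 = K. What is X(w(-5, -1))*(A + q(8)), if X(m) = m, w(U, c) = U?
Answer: -75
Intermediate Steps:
q(K) = -2 + K
A = 9 (A = 5 + 4 = 9)
X(w(-5, -1))*(A + q(8)) = -5*(9 + (-2 + 8)) = -5*(9 + 6) = -5*15 = -75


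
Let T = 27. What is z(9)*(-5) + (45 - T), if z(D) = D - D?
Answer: 18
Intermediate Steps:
z(D) = 0
z(9)*(-5) + (45 - T) = 0*(-5) + (45 - 1*27) = 0 + (45 - 27) = 0 + 18 = 18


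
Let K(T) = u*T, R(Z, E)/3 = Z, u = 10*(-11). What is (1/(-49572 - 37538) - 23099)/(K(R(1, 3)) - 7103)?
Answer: 2012153891/647488630 ≈ 3.1076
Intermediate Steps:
u = -110
R(Z, E) = 3*Z
K(T) = -110*T
(1/(-49572 - 37538) - 23099)/(K(R(1, 3)) - 7103) = (1/(-49572 - 37538) - 23099)/(-330 - 7103) = (1/(-87110) - 23099)/(-110*3 - 7103) = (-1/87110 - 23099)/(-330 - 7103) = -2012153891/87110/(-7433) = -2012153891/87110*(-1/7433) = 2012153891/647488630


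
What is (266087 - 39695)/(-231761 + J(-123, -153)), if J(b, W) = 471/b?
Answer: -4641036/4751179 ≈ -0.97682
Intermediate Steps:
(266087 - 39695)/(-231761 + J(-123, -153)) = (266087 - 39695)/(-231761 + 471/(-123)) = 226392/(-231761 + 471*(-1/123)) = 226392/(-231761 - 157/41) = 226392/(-9502358/41) = 226392*(-41/9502358) = -4641036/4751179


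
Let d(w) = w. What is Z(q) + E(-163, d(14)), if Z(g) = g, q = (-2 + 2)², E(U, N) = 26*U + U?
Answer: -4401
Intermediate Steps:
E(U, N) = 27*U
q = 0 (q = 0² = 0)
Z(q) + E(-163, d(14)) = 0 + 27*(-163) = 0 - 4401 = -4401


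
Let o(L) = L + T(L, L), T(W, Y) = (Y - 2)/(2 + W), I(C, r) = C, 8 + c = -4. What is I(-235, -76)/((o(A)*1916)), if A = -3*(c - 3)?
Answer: -11045/4134728 ≈ -0.0026713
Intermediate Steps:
c = -12 (c = -8 - 4 = -12)
T(W, Y) = (-2 + Y)/(2 + W)
A = 45 (A = -3*(-12 - 3) = -3*(-15) = 45)
o(L) = L + (-2 + L)/(2 + L)
I(-235, -76)/((o(A)*1916)) = -235*(2 + 45)/(1916*(-2 + 45 + 45*(2 + 45))) = -235*47/(1916*(-2 + 45 + 45*47)) = -235*47/(1916*(-2 + 45 + 2115)) = -235/(((1/47)*2158)*1916) = -235/((2158/47)*1916) = -235/4134728/47 = -235*47/4134728 = -11045/4134728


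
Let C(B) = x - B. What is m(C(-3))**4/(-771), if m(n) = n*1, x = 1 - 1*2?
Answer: -16/771 ≈ -0.020752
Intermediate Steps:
x = -1 (x = 1 - 2 = -1)
C(B) = -1 - B
m(n) = n
m(C(-3))**4/(-771) = (-1 - 1*(-3))**4/(-771) = (-1 + 3)**4*(-1/771) = 2**4*(-1/771) = 16*(-1/771) = -16/771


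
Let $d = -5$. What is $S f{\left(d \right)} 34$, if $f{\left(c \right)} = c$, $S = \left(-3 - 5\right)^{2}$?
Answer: $-10880$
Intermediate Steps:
$S = 64$ ($S = \left(-8\right)^{2} = 64$)
$S f{\left(d \right)} 34 = 64 \left(\left(-5\right) 34\right) = 64 \left(-170\right) = -10880$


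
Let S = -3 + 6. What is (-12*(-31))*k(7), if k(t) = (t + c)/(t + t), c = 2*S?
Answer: 2418/7 ≈ 345.43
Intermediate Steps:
S = 3
c = 6 (c = 2*3 = 6)
k(t) = (6 + t)/(2*t) (k(t) = (t + 6)/(t + t) = (6 + t)/((2*t)) = (6 + t)*(1/(2*t)) = (6 + t)/(2*t))
(-12*(-31))*k(7) = (-12*(-31))*((½)*(6 + 7)/7) = 372*((½)*(⅐)*13) = 372*(13/14) = 2418/7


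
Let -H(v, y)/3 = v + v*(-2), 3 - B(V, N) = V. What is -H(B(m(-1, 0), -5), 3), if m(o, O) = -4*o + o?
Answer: 0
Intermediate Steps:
m(o, O) = -3*o
B(V, N) = 3 - V
H(v, y) = 3*v (H(v, y) = -3*(v + v*(-2)) = -3*(v - 2*v) = -(-3)*v = 3*v)
-H(B(m(-1, 0), -5), 3) = -3*(3 - (-3)*(-1)) = -3*(3 - 1*3) = -3*(3 - 3) = -3*0 = -1*0 = 0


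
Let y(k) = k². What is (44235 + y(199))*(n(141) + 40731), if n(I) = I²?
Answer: 5081467632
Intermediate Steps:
(44235 + y(199))*(n(141) + 40731) = (44235 + 199²)*(141² + 40731) = (44235 + 39601)*(19881 + 40731) = 83836*60612 = 5081467632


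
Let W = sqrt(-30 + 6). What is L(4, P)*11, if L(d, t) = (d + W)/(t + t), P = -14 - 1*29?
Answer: -22/43 - 11*I*sqrt(6)/43 ≈ -0.51163 - 0.62661*I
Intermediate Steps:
W = 2*I*sqrt(6) (W = sqrt(-24) = 2*I*sqrt(6) ≈ 4.899*I)
P = -43 (P = -14 - 29 = -43)
L(d, t) = (d + 2*I*sqrt(6))/(2*t) (L(d, t) = (d + 2*I*sqrt(6))/(t + t) = (d + 2*I*sqrt(6))/((2*t)) = (d + 2*I*sqrt(6))*(1/(2*t)) = (d + 2*I*sqrt(6))/(2*t))
L(4, P)*11 = (((1/2)*4 + I*sqrt(6))/(-43))*11 = -(2 + I*sqrt(6))/43*11 = (-2/43 - I*sqrt(6)/43)*11 = -22/43 - 11*I*sqrt(6)/43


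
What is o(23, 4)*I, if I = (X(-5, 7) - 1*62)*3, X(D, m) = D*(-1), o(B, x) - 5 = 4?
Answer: -1539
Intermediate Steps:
o(B, x) = 9 (o(B, x) = 5 + 4 = 9)
X(D, m) = -D
I = -171 (I = (-1*(-5) - 1*62)*3 = (5 - 62)*3 = -57*3 = -171)
o(23, 4)*I = 9*(-171) = -1539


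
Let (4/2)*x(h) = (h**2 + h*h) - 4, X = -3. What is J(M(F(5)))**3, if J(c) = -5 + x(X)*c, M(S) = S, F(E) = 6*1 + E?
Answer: 373248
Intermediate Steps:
F(E) = 6 + E
x(h) = -2 + h**2 (x(h) = ((h**2 + h*h) - 4)/2 = ((h**2 + h**2) - 4)/2 = (2*h**2 - 4)/2 = (-4 + 2*h**2)/2 = -2 + h**2)
J(c) = -5 + 7*c (J(c) = -5 + (-2 + (-3)**2)*c = -5 + (-2 + 9)*c = -5 + 7*c)
J(M(F(5)))**3 = (-5 + 7*(6 + 5))**3 = (-5 + 7*11)**3 = (-5 + 77)**3 = 72**3 = 373248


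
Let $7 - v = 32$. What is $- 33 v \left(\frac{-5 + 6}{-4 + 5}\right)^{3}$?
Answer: $825$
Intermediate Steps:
$v = -25$ ($v = 7 - 32 = -25$)
$- 33 v \left(\frac{-5 + 6}{-4 + 5}\right)^{3} = \left(-33\right) \left(-25\right) \left(\frac{-5 + 6}{-4 + 5}\right)^{3} = 825 \left(1 \cdot 1^{-1}\right)^{3} = 825 \left(1 \cdot 1\right)^{3} = 825 \cdot 1^{3} = 825 \cdot 1 = 825$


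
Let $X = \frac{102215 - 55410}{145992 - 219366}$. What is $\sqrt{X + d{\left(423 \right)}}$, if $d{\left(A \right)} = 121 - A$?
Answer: $\frac{i \sqrt{1629324920622}}{73374} \approx 17.396 i$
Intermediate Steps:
$X = - \frac{46805}{73374}$ ($X = \frac{46805}{-73374} = 46805 \left(- \frac{1}{73374}\right) = - \frac{46805}{73374} \approx -0.6379$)
$\sqrt{X + d{\left(423 \right)}} = \sqrt{- \frac{46805}{73374} + \left(121 - 423\right)} = \sqrt{- \frac{46805}{73374} - 302} = \sqrt{- \frac{22205753}{73374}} = \frac{i \sqrt{1629324920622}}{73374}$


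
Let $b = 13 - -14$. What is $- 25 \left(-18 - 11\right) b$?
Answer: $19575$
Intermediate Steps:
$b = 27$ ($b = 13 + 14 = 27$)
$- 25 \left(-18 - 11\right) b = - 25 \left(-18 - 11\right) 27 = \left(-25\right) \left(-29\right) 27 = 725 \cdot 27 = 19575$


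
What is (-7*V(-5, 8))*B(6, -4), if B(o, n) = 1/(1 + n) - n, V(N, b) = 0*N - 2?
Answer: 154/3 ≈ 51.333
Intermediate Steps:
V(N, b) = -2 (V(N, b) = 0 - 2 = -2)
(-7*V(-5, 8))*B(6, -4) = (-7*(-2))*((1 - 1*(-4) - 1*(-4)²)/(1 - 4)) = 14*((1 + 4 - 1*16)/(-3)) = 14*(-(1 + 4 - 16)/3) = 14*(-⅓*(-11)) = 14*(11/3) = 154/3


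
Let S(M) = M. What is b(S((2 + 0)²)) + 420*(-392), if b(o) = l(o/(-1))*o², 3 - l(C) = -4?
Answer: -164528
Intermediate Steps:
l(C) = 7 (l(C) = 3 - 1*(-4) = 3 + 4 = 7)
b(o) = 7*o²
b(S((2 + 0)²)) + 420*(-392) = 7*((2 + 0)²)² + 420*(-392) = 7*(2²)² - 164640 = 7*4² - 164640 = 7*16 - 164640 = 112 - 164640 = -164528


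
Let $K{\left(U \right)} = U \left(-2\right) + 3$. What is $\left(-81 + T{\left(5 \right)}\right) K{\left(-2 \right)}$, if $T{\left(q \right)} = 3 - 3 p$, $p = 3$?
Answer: $-609$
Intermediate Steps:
$K{\left(U \right)} = 3 - 2 U$ ($K{\left(U \right)} = - 2 U + 3 = 3 - 2 U$)
$T{\left(q \right)} = -6$ ($T{\left(q \right)} = 3 - 9 = -6$)
$\left(-81 + T{\left(5 \right)}\right) K{\left(-2 \right)} = \left(-81 - 6\right) \left(3 - -4\right) = - 87 \left(3 + 4\right) = \left(-87\right) 7 = -609$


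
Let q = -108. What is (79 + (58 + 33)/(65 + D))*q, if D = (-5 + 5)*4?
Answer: -43416/5 ≈ -8683.2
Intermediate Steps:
D = 0 (D = 0*4 = 0)
(79 + (58 + 33)/(65 + D))*q = (79 + (58 + 33)/(65 + 0))*(-108) = (79 + 91/65)*(-108) = (79 + 91*(1/65))*(-108) = (79 + 7/5)*(-108) = (402/5)*(-108) = -43416/5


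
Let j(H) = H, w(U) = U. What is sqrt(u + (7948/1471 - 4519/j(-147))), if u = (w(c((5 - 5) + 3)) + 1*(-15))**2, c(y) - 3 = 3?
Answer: sqrt(111785711826)/30891 ≈ 10.823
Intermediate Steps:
c(y) = 6 (c(y) = 3 + 3 = 6)
u = 81 (u = (6 + 1*(-15))**2 = (6 - 15)**2 = (-9)**2 = 81)
sqrt(u + (7948/1471 - 4519/j(-147))) = sqrt(81 + (7948/1471 - 4519/(-147))) = sqrt(81 + (7948*(1/1471) - 4519*(-1/147))) = sqrt(81 + (7948/1471 + 4519/147)) = sqrt(81 + 7815805/216237) = sqrt(25331002/216237) = sqrt(111785711826)/30891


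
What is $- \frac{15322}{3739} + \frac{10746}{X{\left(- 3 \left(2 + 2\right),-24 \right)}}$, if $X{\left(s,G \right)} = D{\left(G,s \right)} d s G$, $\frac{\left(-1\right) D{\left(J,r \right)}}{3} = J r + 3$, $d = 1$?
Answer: $- \frac{72083293}{17408784} \approx -4.1406$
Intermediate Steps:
$D{\left(J,r \right)} = -9 - 3 J r$ ($D{\left(J,r \right)} = - 3 \left(J r + 3\right) = - 3 \left(3 + J r\right) = -9 - 3 J r$)
$X{\left(s,G \right)} = G s \left(-9 - 3 G s\right)$ ($X{\left(s,G \right)} = \left(-9 - 3 G s\right) 1 s G = \left(-9 - 3 G s\right) s G = s \left(-9 - 3 G s\right) G = G s \left(-9 - 3 G s\right)$)
$- \frac{15322}{3739} + \frac{10746}{X{\left(- 3 \left(2 + 2\right),-24 \right)}} = - \frac{15322}{3739} + \frac{10746}{\left(-3\right) \left(-24\right) \left(- 3 \left(2 + 2\right)\right) \left(3 - 24 \left(- 3 \left(2 + 2\right)\right)\right)} = \left(-15322\right) \frac{1}{3739} + \frac{10746}{\left(-3\right) \left(-24\right) \left(\left(-3\right) 4\right) \left(3 - 24 \left(\left(-3\right) 4\right)\right)} = - \frac{15322}{3739} + \frac{10746}{\left(-3\right) \left(-24\right) \left(-12\right) \left(3 - -288\right)} = - \frac{15322}{3739} + \frac{10746}{\left(-3\right) \left(-24\right) \left(-12\right) \left(3 + 288\right)} = - \frac{15322}{3739} + \frac{10746}{\left(-3\right) \left(-24\right) \left(-12\right) 291} = - \frac{15322}{3739} + \frac{10746}{-251424} = - \frac{15322}{3739} + 10746 \left(- \frac{1}{251424}\right) = - \frac{15322}{3739} - \frac{199}{4656} = - \frac{72083293}{17408784}$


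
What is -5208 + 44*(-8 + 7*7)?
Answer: -3404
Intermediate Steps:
-5208 + 44*(-8 + 7*7) = -5208 + 44*(-8 + 49) = -5208 + 44*41 = -5208 + 1804 = -3404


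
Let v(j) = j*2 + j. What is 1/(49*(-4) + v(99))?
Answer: 1/101 ≈ 0.0099010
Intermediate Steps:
v(j) = 3*j (v(j) = 2*j + j = 3*j)
1/(49*(-4) + v(99)) = 1/(49*(-4) + 3*99) = 1/(-196 + 297) = 1/101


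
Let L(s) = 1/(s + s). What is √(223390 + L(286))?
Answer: √18272408583/286 ≈ 472.64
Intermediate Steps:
L(s) = 1/(2*s)
√(223390 + L(286)) = √(223390 + (½)/286) = √(223390 + (½)*(1/286)) = √(223390 + 1/572) = √(127779081/572) = √18272408583/286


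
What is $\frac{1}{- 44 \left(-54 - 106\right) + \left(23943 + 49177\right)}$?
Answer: $\frac{1}{80160} \approx 1.2475 \cdot 10^{-5}$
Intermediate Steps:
$\frac{1}{- 44 \left(-54 - 106\right) + \left(23943 + 49177\right)} = \frac{1}{\left(-44\right) \left(-160\right) + 73120} = \frac{1}{7040 + 73120} = \frac{1}{80160}$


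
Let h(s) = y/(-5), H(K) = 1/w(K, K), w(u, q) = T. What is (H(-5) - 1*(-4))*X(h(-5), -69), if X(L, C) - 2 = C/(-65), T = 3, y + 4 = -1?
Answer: 199/15 ≈ 13.267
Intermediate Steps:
y = -5 (y = -4 - 1 = -5)
w(u, q) = 3
H(K) = 1/3
h(s) = 1 (h(s) = -5/(-5) = -5*(-1/5) = 1)
X(L, C) = 2 - C/65 (X(L, C) = 2 + C/(-65) = 2 + C*(-1/65) = 2 - C/65)
(H(-5) - 1*(-4))*X(h(-5), -69) = (1/3 - 1*(-4))*(2 - 1/65*(-69)) = (1/3 + 4)*(2 + 69/65) = (13/3)*(199/65) = 199/15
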